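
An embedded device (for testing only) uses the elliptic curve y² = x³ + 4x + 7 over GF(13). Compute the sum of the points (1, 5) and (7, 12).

(1, 5) + (7, 12). λ = (12 - 5)/(7 - 1) ≡ 7/6 mod 13. 6⁻¹ ≡ 11 (mod 13), so λ ≡ 12.
  x = λ² - 1 - 7 = 144 - 8 ≡ 6; y = λ·(1 - 6) - 5 ≡ 0. → (6, 0)

(6, 0)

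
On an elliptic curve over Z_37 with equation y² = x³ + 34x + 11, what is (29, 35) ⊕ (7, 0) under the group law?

(29, 35) + (7, 0). λ = (0 - 35)/(7 - 29) ≡ 2/15 mod 37. 15⁻¹ ≡ 5 (mod 37), so λ ≡ 10.
  x = λ² - 29 - 7 = 100 - 36 ≡ 27; y = λ·(29 - 27) - 35 ≡ 22. → (27, 22)

(27, 22)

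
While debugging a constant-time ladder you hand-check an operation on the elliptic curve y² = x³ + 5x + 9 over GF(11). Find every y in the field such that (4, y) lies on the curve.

4, 7

x³ + 5x + 9 = 93 ≡ 5 (mod 11).
Square roots of 5 mod 11: 4 and 7 (since 4² = 16 ≡ 5).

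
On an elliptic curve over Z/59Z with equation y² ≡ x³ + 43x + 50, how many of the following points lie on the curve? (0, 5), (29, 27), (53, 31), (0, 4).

(0, 5): 5² ≡ 25, rhs ≡ 50 → off.
(29, 27): 27² ≡ 21, rhs ≡ 21 → on.
(53, 31): 31² ≡ 17, rhs ≡ 48 → off.
(0, 4): 4² ≡ 16, rhs ≡ 50 → off.

1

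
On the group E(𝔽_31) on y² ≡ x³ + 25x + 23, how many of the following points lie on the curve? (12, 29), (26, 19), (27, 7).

(12, 29): 29² ≡ 4, rhs ≡ 5 → off.
(26, 19): 19² ≡ 20, rhs ≡ 21 → off.
(27, 7): 7² ≡ 18, rhs ≡ 14 → off.

0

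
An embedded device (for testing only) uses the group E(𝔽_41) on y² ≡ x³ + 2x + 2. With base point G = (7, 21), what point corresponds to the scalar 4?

(27, 10)

Double-and-add on 4 = (100)₂. Start with G = (7, 21) for the leading 1-bit.
double: tangent at (7, 21): λ = (3·7² + 2)/(2·21) ≡ 26/1. 1⁻¹ ≡ 1 (mod 41), so λ ≡ 26·1 ≡ 26.
  x = λ² - 7 - 7 = 676 - 14 ≡ 6; y = λ·(7 - 6) - 21 ≡ 5. → (6, 5)
double: tangent at (6, 5): λ = (3·6² + 2)/(2·5) ≡ 28/10. 10⁻¹ ≡ 37 (mod 41), so λ ≡ 28·37 ≡ 11.
  x = λ² - 6 - 6 = 121 - 12 ≡ 27; y = λ·(6 - 27) - 5 ≡ 10. → (27, 10)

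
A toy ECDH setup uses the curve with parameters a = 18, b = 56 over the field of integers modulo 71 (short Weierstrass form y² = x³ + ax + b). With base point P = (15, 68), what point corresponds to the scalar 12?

(5, 49)

Double-and-add on 12 = (1100)₂. Start with P = (15, 68) for the leading 1-bit.
double: tangent at (15, 68): λ = (3·15² + 18)/(2·68) ≡ 54/65. 65⁻¹ ≡ 59 (mod 71) since 65·59 = 3835 ≡ 1, so λ ≡ 54·59 ≡ 62.
  x = λ² - 15 - 15 = 3844 - 30 ≡ 51; y = λ·(15 - 51) - 68 ≡ 43. → (51, 43)
add P: (51, 43) + (15, 68). λ = (68 - 43)/(15 - 51) ≡ 25/35 mod 71. 35⁻¹ ≡ 69 (mod 71), so λ ≡ 21.
  x = λ² - 51 - 15 = 441 - 66 ≡ 20; y = λ·(51 - 20) - 43 ≡ 40. → (20, 40)
double: tangent at (20, 40): λ = (3·20² + 18)/(2·40) ≡ 11/9. 9⁻¹ ≡ 8 (mod 71) since 9·8 = 72 ≡ 1, so λ ≡ 11·8 ≡ 17.
  x = λ² - 20 - 20 = 289 - 40 ≡ 36; y = λ·(20 - 36) - 40 ≡ 43. → (36, 43)
double: tangent at (36, 43): λ = (3·36² + 18)/(2·43) ≡ 1/15. 15⁻¹ ≡ 19 (mod 71), so λ ≡ 1·19 ≡ 19.
  x = λ² - 36 - 36 = 361 - 72 ≡ 5; y = λ·(36 - 5) - 43 ≡ 49. → (5, 49)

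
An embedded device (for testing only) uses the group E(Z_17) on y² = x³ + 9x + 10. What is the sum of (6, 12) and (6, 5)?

The two points share x = 6 and their y-coordinates satisfy 12 + 5 ≡ 0 (mod 17), so they are inverses. Their sum is O.

O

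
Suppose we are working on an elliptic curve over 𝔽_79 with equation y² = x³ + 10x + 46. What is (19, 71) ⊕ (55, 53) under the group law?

(19, 71) + (55, 53). λ = (53 - 71)/(55 - 19) ≡ 61/36 mod 79. 36⁻¹ ≡ 11 (mod 79), so λ ≡ 39.
  x = λ² - 19 - 55 = 1521 - 74 ≡ 25; y = λ·(19 - 25) - 71 ≡ 11. → (25, 11)

(25, 11)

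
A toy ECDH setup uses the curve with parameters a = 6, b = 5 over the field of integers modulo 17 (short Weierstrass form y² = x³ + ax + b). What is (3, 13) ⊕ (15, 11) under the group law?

(8, 2)

(3, 13) + (15, 11). λ = (11 - 13)/(15 - 3) ≡ 15/12 mod 17. 12⁻¹ ≡ 10 (mod 17) since 12·10 = 120 ≡ 1, so λ ≡ 14.
  x = λ² - 3 - 15 = 196 - 18 ≡ 8; y = λ·(3 - 8) - 13 ≡ 2. → (8, 2)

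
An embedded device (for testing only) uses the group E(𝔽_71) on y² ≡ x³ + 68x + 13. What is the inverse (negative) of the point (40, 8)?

-(40, 8) = (40, -8 mod 71) = (40, 63).

(40, 63)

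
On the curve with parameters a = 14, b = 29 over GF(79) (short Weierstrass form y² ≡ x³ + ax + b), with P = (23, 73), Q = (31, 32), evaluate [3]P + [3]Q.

(22, 2)

First 3P:
Repeated addition: build up to 3P.
2P: tangent at (23, 73): λ = (3·23² + 14)/(2·73) ≡ 21/67. 67⁻¹ ≡ 46 (mod 79) since 67·46 = 3082 ≡ 1, so λ ≡ 21·46 ≡ 18.
  x = λ² - 23 - 23 = 324 - 46 ≡ 41; y = λ·(23 - 41) - 73 ≡ 77. → (41, 77)
3P: (41, 77) + (23, 73). λ = (73 - 77)/(23 - 41) ≡ 75/61 mod 79. 61⁻¹ ≡ 57 (mod 79), so λ ≡ 9.
  x = λ² - 41 - 23 = 81 - 64 ≡ 17; y = λ·(41 - 17) - 77 ≡ 60. → (17, 60)
3P = (17, 60).
Next 3Q:
Repeated addition: build up to 3Q.
2Q: tangent at (31, 32): λ = (3·31² + 14)/(2·32) ≡ 53/64. 64⁻¹ ≡ 21 (mod 79) since 64·21 = 1344 ≡ 1, so λ ≡ 53·21 ≡ 7.
  x = λ² - 31 - 31 = 49 - 62 ≡ 66; y = λ·(31 - 66) - 32 ≡ 39. → (66, 39)
3Q: (66, 39) + (31, 32). λ = (32 - 39)/(31 - 66) ≡ 72/44 mod 79. 44⁻¹ ≡ 9 (mod 79), so λ ≡ 16.
  x = λ² - 66 - 31 = 256 - 97 ≡ 1; y = λ·(66 - 1) - 39 ≡ 53. → (1, 53)
3Q = (1, 53).
Finally 3P + 3Q:
(17, 60) + (1, 53). λ = (53 - 60)/(1 - 17) ≡ 72/63 mod 79. 63⁻¹ ≡ 74 (mod 79), so λ ≡ 35.
  x = λ² - 17 - 1 = 1225 - 18 ≡ 22; y = λ·(17 - 22) - 60 ≡ 2. → (22, 2)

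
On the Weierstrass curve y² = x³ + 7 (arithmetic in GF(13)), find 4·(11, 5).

(8, 5)

Write Q = (11, 5).
Double-and-add on 4 = (100)₂. Start with Q = (11, 5) for the leading 1-bit.
double: tangent at (11, 5): λ = (3·11² + 0)/(2·5) ≡ 12/10. 10⁻¹ ≡ 4 (mod 13) since 10·4 = 40 ≡ 1, so λ ≡ 12·4 ≡ 9.
  x = λ² - 11 - 11 = 81 - 22 ≡ 7; y = λ·(11 - 7) - 5 ≡ 5. → (7, 5)
double: tangent at (7, 5): λ = (3·7² + 0)/(2·5) ≡ 4/10. 10⁻¹ ≡ 4 (mod 13), so λ ≡ 4·4 ≡ 3.
  x = λ² - 7 - 7 = 9 - 14 ≡ 8; y = λ·(7 - 8) - 5 ≡ 5. → (8, 5)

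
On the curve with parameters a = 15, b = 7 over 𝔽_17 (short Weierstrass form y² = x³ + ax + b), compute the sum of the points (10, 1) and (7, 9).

(10, 1) + (7, 9). λ = (9 - 1)/(7 - 10) ≡ 8/14 mod 17. 14⁻¹ ≡ 11 (mod 17) since 14·11 = 154 ≡ 1, so λ ≡ 3.
  x = λ² - 10 - 7 = 9 - 17 ≡ 9; y = λ·(10 - 9) - 1 ≡ 2. → (9, 2)

(9, 2)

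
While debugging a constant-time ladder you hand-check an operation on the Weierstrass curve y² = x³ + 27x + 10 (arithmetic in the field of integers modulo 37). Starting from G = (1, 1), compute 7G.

Repeated addition: build up to 7G.
2G: tangent at (1, 1): λ = (3·1² + 27)/(2·1) ≡ 30/2. 2⁻¹ ≡ 19 (mod 37) since 2·19 = 38 ≡ 1, so λ ≡ 30·19 ≡ 15.
  x = λ² - 1 - 1 = 225 - 2 ≡ 1; y = λ·(1 - 1) - 1 ≡ 36. → (1, 36)
3G: (1, 36) + (1, 1): same x and y₁ ≡ -y₂, so the sum is ∞.
4G: ∞ + (1, 1) = (1, 1) (identity).
5G: tangent at (1, 1): λ = (3·1² + 27)/(2·1) ≡ 30/2. 2⁻¹ ≡ 19 (mod 37) since 2·19 = 38 ≡ 1, so λ ≡ 30·19 ≡ 15.
  x = λ² - 1 - 1 = 225 - 2 ≡ 1; y = λ·(1 - 1) - 1 ≡ 36. → (1, 36)
6G: (1, 36) + (1, 1): same x and y₁ ≡ -y₂, so the sum is ∞.
7G: ∞ + (1, 1) = (1, 1) (identity).

(1, 1)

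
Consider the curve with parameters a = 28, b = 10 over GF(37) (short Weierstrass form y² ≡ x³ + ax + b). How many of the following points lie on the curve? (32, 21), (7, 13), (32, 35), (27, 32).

2

(32, 21): 21² ≡ 34, rhs ≡ 4 → off.
(7, 13): 13² ≡ 21, rhs ≡ 31 → off.
(32, 35): 35² ≡ 4, rhs ≡ 4 → on.
(27, 32): 32² ≡ 25, rhs ≡ 25 → on.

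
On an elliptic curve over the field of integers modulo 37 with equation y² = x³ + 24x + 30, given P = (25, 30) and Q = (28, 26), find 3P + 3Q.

First 3P:
Repeated addition: build up to 3P.
2P: tangent at (25, 30): λ = (3·25² + 24)/(2·30) ≡ 12/23. 23⁻¹ ≡ 29 (mod 37), so λ ≡ 12·29 ≡ 15.
  x = λ² - 25 - 25 = 225 - 50 ≡ 27; y = λ·(25 - 27) - 30 ≡ 14. → (27, 14)
3P: (27, 14) + (25, 30). λ = (30 - 14)/(25 - 27) ≡ 16/35 mod 37. 35⁻¹ ≡ 18 (mod 37) since 35·18 = 630 ≡ 1, so λ ≡ 29.
  x = λ² - 27 - 25 = 841 - 52 ≡ 12; y = λ·(27 - 12) - 14 ≡ 14. → (12, 14)
3P = (12, 14).
Next 3Q:
Repeated addition: build up to 3Q.
2Q: tangent at (28, 26): λ = (3·28² + 24)/(2·26) ≡ 8/15. 15⁻¹ ≡ 5 (mod 37), so λ ≡ 8·5 ≡ 3.
  x = λ² - 28 - 28 = 9 - 56 ≡ 27; y = λ·(28 - 27) - 26 ≡ 14. → (27, 14)
3Q: (27, 14) + (28, 26). λ = (26 - 14)/(28 - 27) ≡ 12/1 mod 37. 1⁻¹ ≡ 1 (mod 37), so λ ≡ 12.
  x = λ² - 27 - 28 = 144 - 55 ≡ 15; y = λ·(27 - 15) - 14 ≡ 19. → (15, 19)
3Q = (15, 19).
Finally 3P + 3Q:
(12, 14) + (15, 19). λ = (19 - 14)/(15 - 12) ≡ 5/3 mod 37. 3⁻¹ ≡ 25 (mod 37), so λ ≡ 14.
  x = λ² - 12 - 15 = 196 - 27 ≡ 21; y = λ·(12 - 21) - 14 ≡ 8. → (21, 8)

(21, 8)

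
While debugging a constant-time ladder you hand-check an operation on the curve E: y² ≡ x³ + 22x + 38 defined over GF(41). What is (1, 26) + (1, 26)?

tangent at (1, 26): λ = (3·1² + 22)/(2·26) ≡ 25/11. 11⁻¹ ≡ 15 (mod 41) since 11·15 = 165 ≡ 1, so λ ≡ 25·15 ≡ 6.
  x = λ² - 1 - 1 = 36 - 2 ≡ 34; y = λ·(1 - 34) - 26 ≡ 22. → (34, 22)

(34, 22)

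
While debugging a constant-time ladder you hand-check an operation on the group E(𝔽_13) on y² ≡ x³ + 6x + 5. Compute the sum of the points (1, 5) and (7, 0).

(1, 5) + (7, 0). λ = (0 - 5)/(7 - 1) ≡ 8/6 mod 13. 6⁻¹ ≡ 11 (mod 13), so λ ≡ 10.
  x = λ² - 1 - 7 = 100 - 8 ≡ 1; y = λ·(1 - 1) - 5 ≡ 8. → (1, 8)

(1, 8)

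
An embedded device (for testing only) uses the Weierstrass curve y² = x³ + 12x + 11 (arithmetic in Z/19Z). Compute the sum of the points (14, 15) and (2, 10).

(7, 18)

(14, 15) + (2, 10). λ = (10 - 15)/(2 - 14) ≡ 14/7 mod 19. 7⁻¹ ≡ 11 (mod 19) since 7·11 = 77 ≡ 1, so λ ≡ 2.
  x = λ² - 14 - 2 = 4 - 16 ≡ 7; y = λ·(14 - 7) - 15 ≡ 18. → (7, 18)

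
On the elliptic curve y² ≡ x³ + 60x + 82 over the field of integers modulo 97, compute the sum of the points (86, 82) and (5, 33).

(15, 34)

(86, 82) + (5, 33). λ = (33 - 82)/(5 - 86) ≡ 48/16 mod 97. 16⁻¹ ≡ 91 (mod 97), so λ ≡ 3.
  x = λ² - 86 - 5 = 9 - 91 ≡ 15; y = λ·(86 - 15) - 82 ≡ 34. → (15, 34)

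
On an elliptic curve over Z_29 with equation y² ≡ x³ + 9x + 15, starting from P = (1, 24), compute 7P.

(4, 12)

Repeated addition: build up to 7P.
2P: tangent at (1, 24): λ = (3·1² + 9)/(2·24) ≡ 12/19. 19⁻¹ ≡ 26 (mod 29), so λ ≡ 12·26 ≡ 22.
  x = λ² - 1 - 1 = 484 - 2 ≡ 18; y = λ·(1 - 18) - 24 ≡ 8. → (18, 8)
3P: (18, 8) + (1, 24). λ = (24 - 8)/(1 - 18) ≡ 16/12 mod 29. 12⁻¹ ≡ 17 (mod 29) since 12·17 = 204 ≡ 1, so λ ≡ 11.
  x = λ² - 18 - 1 = 121 - 19 ≡ 15; y = λ·(18 - 15) - 8 ≡ 25. → (15, 25)
4P: (15, 25) + (1, 24). λ = (24 - 25)/(1 - 15) ≡ 28/15 mod 29. 15⁻¹ ≡ 2 (mod 29), so λ ≡ 27.
  x = λ² - 15 - 1 = 729 - 16 ≡ 17; y = λ·(15 - 17) - 25 ≡ 8. → (17, 8)
5P: (17, 8) + (1, 24). λ = (24 - 8)/(1 - 17) ≡ 16/13 mod 29. 13⁻¹ ≡ 9 (mod 29), so λ ≡ 28.
  x = λ² - 17 - 1 = 784 - 18 ≡ 12; y = λ·(17 - 12) - 8 ≡ 16. → (12, 16)
6P: (12, 16) + (1, 24). λ = (24 - 16)/(1 - 12) ≡ 8/18 mod 29. 18⁻¹ ≡ 21 (mod 29), so λ ≡ 23.
  x = λ² - 12 - 1 = 529 - 13 ≡ 23; y = λ·(12 - 23) - 16 ≡ 21. → (23, 21)
7P: (23, 21) + (1, 24). λ = (24 - 21)/(1 - 23) ≡ 3/7 mod 29. 7⁻¹ ≡ 25 (mod 29), so λ ≡ 17.
  x = λ² - 23 - 1 = 289 - 24 ≡ 4; y = λ·(23 - 4) - 21 ≡ 12. → (4, 12)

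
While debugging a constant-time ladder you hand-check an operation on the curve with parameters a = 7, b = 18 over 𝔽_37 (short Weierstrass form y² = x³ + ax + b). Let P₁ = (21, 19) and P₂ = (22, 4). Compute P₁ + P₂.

(34, 28)

(21, 19) + (22, 4). λ = (4 - 19)/(22 - 21) ≡ 22/1 mod 37. 1⁻¹ ≡ 1 (mod 37), so λ ≡ 22.
  x = λ² - 21 - 22 = 484 - 43 ≡ 34; y = λ·(21 - 34) - 19 ≡ 28. → (34, 28)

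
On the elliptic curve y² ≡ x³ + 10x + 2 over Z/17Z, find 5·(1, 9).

Write Q = (1, 9).
Double-and-add on 5 = (101)₂. Start with Q = (1, 9) for the leading 1-bit.
double: tangent at (1, 9): λ = (3·1² + 10)/(2·9) ≡ 13/1. 1⁻¹ ≡ 1 (mod 17) since 1·1 = 1 ≡ 1, so λ ≡ 13·1 ≡ 13.
  x = λ² - 1 - 1 = 169 - 2 ≡ 14; y = λ·(1 - 14) - 9 ≡ 9. → (14, 9)
double: tangent at (14, 9): λ = (3·14² + 10)/(2·9) ≡ 3/1. 1⁻¹ ≡ 1 (mod 17), so λ ≡ 3·1 ≡ 3.
  x = λ² - 14 - 14 = 9 - 28 ≡ 15; y = λ·(14 - 15) - 9 ≡ 5. → (15, 5)
add Q: (15, 5) + (1, 9). λ = (9 - 5)/(1 - 15) ≡ 4/3 mod 17. 3⁻¹ ≡ 6 (mod 17), so λ ≡ 7.
  x = λ² - 15 - 1 = 49 - 16 ≡ 16; y = λ·(15 - 16) - 5 ≡ 5. → (16, 5)

(16, 5)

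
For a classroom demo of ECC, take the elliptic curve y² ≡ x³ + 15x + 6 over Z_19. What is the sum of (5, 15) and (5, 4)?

O

The two points share x = 5 and their y-coordinates satisfy 15 + 4 ≡ 0 (mod 19), so they are inverses. Their sum is O.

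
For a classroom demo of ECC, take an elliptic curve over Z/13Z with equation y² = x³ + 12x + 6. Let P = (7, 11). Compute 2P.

(2, 8)

tangent at (7, 11): λ = (3·7² + 12)/(2·11) ≡ 3/9. 9⁻¹ ≡ 3 (mod 13) since 9·3 = 27 ≡ 1, so λ ≡ 3·3 ≡ 9.
  x = λ² - 7 - 7 = 81 - 14 ≡ 2; y = λ·(7 - 2) - 11 ≡ 8. → (2, 8)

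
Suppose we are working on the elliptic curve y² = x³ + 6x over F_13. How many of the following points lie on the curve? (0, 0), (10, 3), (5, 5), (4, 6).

(0, 0): 0² ≡ 0, rhs ≡ 0 → on.
(10, 3): 3² ≡ 9, rhs ≡ 7 → off.
(5, 5): 5² ≡ 12, rhs ≡ 12 → on.
(4, 6): 6² ≡ 10, rhs ≡ 10 → on.

3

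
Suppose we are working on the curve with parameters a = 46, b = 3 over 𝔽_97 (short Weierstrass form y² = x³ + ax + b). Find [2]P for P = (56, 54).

tangent at (56, 54): λ = (3·56² + 46)/(2·54) ≡ 45/11. 11⁻¹ ≡ 53 (mod 97), so λ ≡ 45·53 ≡ 57.
  x = λ² - 56 - 56 = 3249 - 112 ≡ 33; y = λ·(56 - 33) - 54 ≡ 93. → (33, 93)

(33, 93)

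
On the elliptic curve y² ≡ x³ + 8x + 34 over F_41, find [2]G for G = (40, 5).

(11, 31)

tangent at (40, 5): λ = (3·40² + 8)/(2·5) ≡ 11/10. 10⁻¹ ≡ 37 (mod 41) since 10·37 = 370 ≡ 1, so λ ≡ 11·37 ≡ 38.
  x = λ² - 40 - 40 = 1444 - 80 ≡ 11; y = λ·(40 - 11) - 5 ≡ 31. → (11, 31)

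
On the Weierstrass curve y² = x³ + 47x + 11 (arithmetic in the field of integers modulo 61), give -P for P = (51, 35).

-(51, 35) = (51, -35 mod 61) = (51, 26).

(51, 26)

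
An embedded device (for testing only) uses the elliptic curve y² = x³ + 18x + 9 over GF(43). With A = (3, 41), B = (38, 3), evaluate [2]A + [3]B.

(38, 40)

First 2A:
Repeated addition: build up to 2A.
2A: tangent at (3, 41): λ = (3·3² + 18)/(2·41) ≡ 2/39. 39⁻¹ ≡ 32 (mod 43) since 39·32 = 1248 ≡ 1, so λ ≡ 2·32 ≡ 21.
  x = λ² - 3 - 3 = 441 - 6 ≡ 5; y = λ·(3 - 5) - 41 ≡ 3. → (5, 3)
2A = (5, 3).
Next 3B:
Repeated addition: build up to 3B.
2B: tangent at (38, 3): λ = (3·38² + 18)/(2·3) ≡ 7/6. 6⁻¹ ≡ 36 (mod 43), so λ ≡ 7·36 ≡ 37.
  x = λ² - 38 - 38 = 1369 - 76 ≡ 3; y = λ·(38 - 3) - 3 ≡ 2. → (3, 2)
3B: (3, 2) + (38, 3). λ = (3 - 2)/(38 - 3) ≡ 1/35 mod 43. 35⁻¹ ≡ 16 (mod 43) since 35·16 = 560 ≡ 1, so λ ≡ 16.
  x = λ² - 3 - 38 = 256 - 41 ≡ 0; y = λ·(3 - 0) - 2 ≡ 3. → (0, 3)
3B = (0, 3).
Finally 2A + 3B:
(5, 3) + (0, 3). λ = (3 - 3)/(0 - 5) ≡ 0/38 mod 43. 38⁻¹ ≡ 17 (mod 43) since 38·17 = 646 ≡ 1, so λ ≡ 0.
  x = λ² - 5 - 0 = 0 - 5 ≡ 38; y = λ·(5 - 38) - 3 ≡ 40. → (38, 40)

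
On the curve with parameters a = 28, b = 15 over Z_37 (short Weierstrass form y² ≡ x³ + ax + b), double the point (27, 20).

tangent at (27, 20): λ = (3·27² + 28)/(2·20) ≡ 32/3. 3⁻¹ ≡ 25 (mod 37), so λ ≡ 32·25 ≡ 23.
  x = λ² - 27 - 27 = 529 - 54 ≡ 31; y = λ·(27 - 31) - 20 ≡ 36. → (31, 36)

(31, 36)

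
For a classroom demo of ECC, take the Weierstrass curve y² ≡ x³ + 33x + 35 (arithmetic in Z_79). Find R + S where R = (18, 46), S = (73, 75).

(18, 46) + (73, 75). λ = (75 - 46)/(73 - 18) ≡ 29/55 mod 79. 55⁻¹ ≡ 23 (mod 79), so λ ≡ 35.
  x = λ² - 18 - 73 = 1225 - 91 ≡ 28; y = λ·(18 - 28) - 46 ≡ 78. → (28, 78)

(28, 78)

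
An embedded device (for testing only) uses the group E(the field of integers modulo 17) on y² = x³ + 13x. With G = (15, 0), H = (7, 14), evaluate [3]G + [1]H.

First 3G:
Repeated addition: build up to 3G.
2G: (15, 0) + (15, 0): same x and y₁ ≡ -y₂, so the sum is 𝒪.
3G: 𝒪 + (15, 0) = (15, 0) (identity).
3G = (15, 0).
Finally 3G + H:
(15, 0) + (7, 14). λ = (14 - 0)/(7 - 15) ≡ 14/9 mod 17. 9⁻¹ ≡ 2 (mod 17), so λ ≡ 11.
  x = λ² - 15 - 7 = 121 - 22 ≡ 14; y = λ·(15 - 14) - 0 ≡ 11. → (14, 11)

(14, 11)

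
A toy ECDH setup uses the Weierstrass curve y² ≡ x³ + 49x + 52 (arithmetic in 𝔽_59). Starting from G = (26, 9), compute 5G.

(50, 48)

Repeated addition: build up to 5G.
2G: tangent at (26, 9): λ = (3·26² + 49)/(2·9) ≡ 12/18. 18⁻¹ ≡ 23 (mod 59), so λ ≡ 12·23 ≡ 40.
  x = λ² - 26 - 26 = 1600 - 52 ≡ 14; y = λ·(26 - 14) - 9 ≡ 58. → (14, 58)
3G: (14, 58) + (26, 9). λ = (9 - 58)/(26 - 14) ≡ 10/12 mod 59. 12⁻¹ ≡ 5 (mod 59) since 12·5 = 60 ≡ 1, so λ ≡ 50.
  x = λ² - 14 - 26 = 2500 - 40 ≡ 41; y = λ·(14 - 41) - 58 ≡ 8. → (41, 8)
4G: (41, 8) + (26, 9). λ = (9 - 8)/(26 - 41) ≡ 1/44 mod 59. 44⁻¹ ≡ 55 (mod 59), so λ ≡ 55.
  x = λ² - 41 - 26 = 3025 - 67 ≡ 8; y = λ·(41 - 8) - 8 ≡ 37. → (8, 37)
5G: (8, 37) + (26, 9). λ = (9 - 37)/(26 - 8) ≡ 31/18 mod 59. 18⁻¹ ≡ 23 (mod 59), so λ ≡ 5.
  x = λ² - 8 - 26 = 25 - 34 ≡ 50; y = λ·(8 - 50) - 37 ≡ 48. → (50, 48)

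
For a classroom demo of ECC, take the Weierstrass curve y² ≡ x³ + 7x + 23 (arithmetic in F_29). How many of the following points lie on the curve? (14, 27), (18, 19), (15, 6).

(14, 27): 27² ≡ 4, rhs ≡ 23 → off.
(18, 19): 19² ≡ 13, rhs ≡ 7 → off.
(15, 6): 6² ≡ 7, rhs ≡ 23 → off.

0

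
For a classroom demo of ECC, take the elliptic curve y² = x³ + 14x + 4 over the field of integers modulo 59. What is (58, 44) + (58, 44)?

tangent at (58, 44): λ = (3·58² + 14)/(2·44) ≡ 17/29. 29⁻¹ ≡ 57 (mod 59) since 29·57 = 1653 ≡ 1, so λ ≡ 17·57 ≡ 25.
  x = λ² - 58 - 58 = 625 - 116 ≡ 37; y = λ·(58 - 37) - 44 ≡ 9. → (37, 9)

(37, 9)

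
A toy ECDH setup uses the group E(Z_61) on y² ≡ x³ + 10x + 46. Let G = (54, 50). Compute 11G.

(31, 47)

Double-and-add on 11 = (1011)₂. Start with G = (54, 50) for the leading 1-bit.
double: tangent at (54, 50): λ = (3·54² + 10)/(2·50) ≡ 35/39. 39⁻¹ ≡ 36 (mod 61) since 39·36 = 1404 ≡ 1, so λ ≡ 35·36 ≡ 40.
  x = λ² - 54 - 54 = 1600 - 108 ≡ 28; y = λ·(54 - 28) - 50 ≡ 14. → (28, 14)
double: tangent at (28, 14): λ = (3·28² + 10)/(2·14) ≡ 44/28. 28⁻¹ ≡ 24 (mod 61) since 28·24 = 672 ≡ 1, so λ ≡ 44·24 ≡ 19.
  x = λ² - 28 - 28 = 361 - 56 ≡ 0; y = λ·(28 - 0) - 14 ≡ 30. → (0, 30)
add G: (0, 30) + (54, 50). λ = (50 - 30)/(54 - 0) ≡ 20/54 mod 61. 54⁻¹ ≡ 26 (mod 61) since 54·26 = 1404 ≡ 1, so λ ≡ 32.
  x = λ² - 0 - 54 = 1024 - 54 ≡ 55; y = λ·(0 - 55) - 30 ≡ 40. → (55, 40)
double: tangent at (55, 40): λ = (3·55² + 10)/(2·40) ≡ 57/19. 19⁻¹ ≡ 45 (mod 61), so λ ≡ 57·45 ≡ 3.
  x = λ² - 55 - 55 = 9 - 110 ≡ 21; y = λ·(55 - 21) - 40 ≡ 1. → (21, 1)
add G: (21, 1) + (54, 50). λ = (50 - 1)/(54 - 21) ≡ 49/33 mod 61. 33⁻¹ ≡ 37 (mod 61) since 33·37 = 1221 ≡ 1, so λ ≡ 44.
  x = λ² - 21 - 54 = 1936 - 75 ≡ 31; y = λ·(21 - 31) - 1 ≡ 47. → (31, 47)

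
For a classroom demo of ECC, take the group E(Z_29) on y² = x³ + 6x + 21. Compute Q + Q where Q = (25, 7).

(14, 23)

tangent at (25, 7): λ = (3·25² + 6)/(2·7) ≡ 25/14. 14⁻¹ ≡ 27 (mod 29) since 14·27 = 378 ≡ 1, so λ ≡ 25·27 ≡ 8.
  x = λ² - 25 - 25 = 64 - 50 ≡ 14; y = λ·(25 - 14) - 7 ≡ 23. → (14, 23)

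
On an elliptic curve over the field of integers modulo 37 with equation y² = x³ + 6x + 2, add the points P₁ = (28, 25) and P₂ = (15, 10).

(28, 25) + (15, 10). λ = (10 - 25)/(15 - 28) ≡ 22/24 mod 37. 24⁻¹ ≡ 17 (mod 37), so λ ≡ 4.
  x = λ² - 28 - 15 = 16 - 43 ≡ 10; y = λ·(28 - 10) - 25 ≡ 10. → (10, 10)

(10, 10)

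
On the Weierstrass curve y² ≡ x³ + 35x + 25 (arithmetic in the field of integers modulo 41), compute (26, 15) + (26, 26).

The two points share x = 26 and their y-coordinates satisfy 15 + 26 ≡ 0 (mod 41), so they are inverses. Their sum is ∞.

O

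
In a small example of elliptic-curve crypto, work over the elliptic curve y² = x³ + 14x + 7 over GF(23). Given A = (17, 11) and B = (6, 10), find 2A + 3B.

First 2A:
Repeated addition: build up to 2A.
2A: tangent at (17, 11): λ = (3·17² + 14)/(2·11) ≡ 7/22. 22⁻¹ ≡ 22 (mod 23) since 22·22 = 484 ≡ 1, so λ ≡ 7·22 ≡ 16.
  x = λ² - 17 - 17 = 256 - 34 ≡ 15; y = λ·(17 - 15) - 11 ≡ 21. → (15, 21)
2A = (15, 21).
Next 3B:
Repeated addition: build up to 3B.
2B: tangent at (6, 10): λ = (3·6² + 14)/(2·10) ≡ 7/20. 20⁻¹ ≡ 15 (mod 23) since 20·15 = 300 ≡ 1, so λ ≡ 7·15 ≡ 13.
  x = λ² - 6 - 6 = 169 - 12 ≡ 19; y = λ·(6 - 19) - 10 ≡ 5. → (19, 5)
3B: (19, 5) + (6, 10). λ = (10 - 5)/(6 - 19) ≡ 5/10 mod 23. 10⁻¹ ≡ 7 (mod 23), so λ ≡ 12.
  x = λ² - 19 - 6 = 144 - 25 ≡ 4; y = λ·(19 - 4) - 5 ≡ 14. → (4, 14)
3B = (4, 14).
Finally 2A + 3B:
(15, 21) + (4, 14). λ = (14 - 21)/(4 - 15) ≡ 16/12 mod 23. 12⁻¹ ≡ 2 (mod 23) since 12·2 = 24 ≡ 1, so λ ≡ 9.
  x = λ² - 15 - 4 = 81 - 19 ≡ 16; y = λ·(15 - 16) - 21 ≡ 16. → (16, 16)

(16, 16)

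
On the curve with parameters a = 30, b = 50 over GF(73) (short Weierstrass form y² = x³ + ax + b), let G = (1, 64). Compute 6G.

(41, 11)

Double-and-add on 6 = (110)₂. Start with G = (1, 64) for the leading 1-bit.
double: tangent at (1, 64): λ = (3·1² + 30)/(2·64) ≡ 33/55. 55⁻¹ ≡ 4 (mod 73) since 55·4 = 220 ≡ 1, so λ ≡ 33·4 ≡ 59.
  x = λ² - 1 - 1 = 3481 - 2 ≡ 48; y = λ·(1 - 48) - 64 ≡ 10. → (48, 10)
add G: (48, 10) + (1, 64). λ = (64 - 10)/(1 - 48) ≡ 54/26 mod 73. 26⁻¹ ≡ 59 (mod 73) since 26·59 = 1534 ≡ 1, so λ ≡ 47.
  x = λ² - 48 - 1 = 2209 - 49 ≡ 43; y = λ·(48 - 43) - 10 ≡ 6. → (43, 6)
double: tangent at (43, 6): λ = (3·43² + 30)/(2·6) ≡ 29/12. 12⁻¹ ≡ 67 (mod 73), so λ ≡ 29·67 ≡ 45.
  x = λ² - 43 - 43 = 2025 - 86 ≡ 41; y = λ·(43 - 41) - 6 ≡ 11. → (41, 11)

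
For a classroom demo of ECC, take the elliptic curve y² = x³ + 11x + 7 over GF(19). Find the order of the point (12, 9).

3

2P: tangent at (12, 9): λ = (3·12² + 11)/(2·9) ≡ 6/18. 18⁻¹ ≡ 18 (mod 19), so λ ≡ 6·18 ≡ 13.
  x = λ² - 12 - 12 = 169 - 24 ≡ 12; y = λ·(12 - 12) - 9 ≡ 10. → (12, 10)
3P: (12, 10) + (12, 9): same x and y₁ ≡ -y₂, so the sum is ∞.
3P = ∞, so the order is 3.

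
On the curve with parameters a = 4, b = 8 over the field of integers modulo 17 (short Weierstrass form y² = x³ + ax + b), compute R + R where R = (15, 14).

(13, 9)

tangent at (15, 14): λ = (3·15² + 4)/(2·14) ≡ 16/11. 11⁻¹ ≡ 14 (mod 17), so λ ≡ 16·14 ≡ 3.
  x = λ² - 15 - 15 = 9 - 30 ≡ 13; y = λ·(15 - 13) - 14 ≡ 9. → (13, 9)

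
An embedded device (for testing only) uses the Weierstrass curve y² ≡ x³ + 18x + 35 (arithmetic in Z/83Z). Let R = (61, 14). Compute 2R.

(82, 4)

tangent at (61, 14): λ = (3·61² + 18)/(2·14) ≡ 59/28. 28⁻¹ ≡ 3 (mod 83) since 28·3 = 84 ≡ 1, so λ ≡ 59·3 ≡ 11.
  x = λ² - 61 - 61 = 121 - 122 ≡ 82; y = λ·(61 - 82) - 14 ≡ 4. → (82, 4)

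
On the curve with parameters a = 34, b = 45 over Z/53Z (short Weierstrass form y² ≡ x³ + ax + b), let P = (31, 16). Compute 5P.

(48, 42)

Repeated addition: build up to 5P.
2P: tangent at (31, 16): λ = (3·31² + 34)/(2·16) ≡ 2/32. 32⁻¹ ≡ 5 (mod 53) since 32·5 = 160 ≡ 1, so λ ≡ 2·5 ≡ 10.
  x = λ² - 31 - 31 = 100 - 62 ≡ 38; y = λ·(31 - 38) - 16 ≡ 20. → (38, 20)
3P: (38, 20) + (31, 16). λ = (16 - 20)/(31 - 38) ≡ 49/46 mod 53. 46⁻¹ ≡ 15 (mod 53) since 46·15 = 690 ≡ 1, so λ ≡ 46.
  x = λ² - 38 - 31 = 2116 - 69 ≡ 33; y = λ·(38 - 33) - 20 ≡ 51. → (33, 51)
4P: (33, 51) + (31, 16). λ = (16 - 51)/(31 - 33) ≡ 18/51 mod 53. 51⁻¹ ≡ 26 (mod 53), so λ ≡ 44.
  x = λ² - 33 - 31 = 1936 - 64 ≡ 17; y = λ·(33 - 17) - 51 ≡ 17. → (17, 17)
5P: (17, 17) + (31, 16). λ = (16 - 17)/(31 - 17) ≡ 52/14 mod 53. 14⁻¹ ≡ 19 (mod 53), so λ ≡ 34.
  x = λ² - 17 - 31 = 1156 - 48 ≡ 48; y = λ·(17 - 48) - 17 ≡ 42. → (48, 42)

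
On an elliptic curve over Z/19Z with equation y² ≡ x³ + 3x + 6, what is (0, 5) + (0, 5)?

(17, 7)

tangent at (0, 5): λ = (3·0² + 3)/(2·5) ≡ 3/10. 10⁻¹ ≡ 2 (mod 19), so λ ≡ 3·2 ≡ 6.
  x = λ² - 0 - 0 = 36 - 0 ≡ 17; y = λ·(0 - 17) - 5 ≡ 7. → (17, 7)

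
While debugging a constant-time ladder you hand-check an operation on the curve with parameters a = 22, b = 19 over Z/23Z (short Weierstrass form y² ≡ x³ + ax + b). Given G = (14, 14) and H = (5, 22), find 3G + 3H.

First 3G:
Repeated addition: build up to 3G.
2G: tangent at (14, 14): λ = (3·14² + 22)/(2·14) ≡ 12/5. 5⁻¹ ≡ 14 (mod 23), so λ ≡ 12·14 ≡ 7.
  x = λ² - 14 - 14 = 49 - 28 ≡ 21; y = λ·(14 - 21) - 14 ≡ 6. → (21, 6)
3G: (21, 6) + (14, 14). λ = (14 - 6)/(14 - 21) ≡ 8/16 mod 23. 16⁻¹ ≡ 13 (mod 23), so λ ≡ 12.
  x = λ² - 21 - 14 = 144 - 35 ≡ 17; y = λ·(21 - 17) - 6 ≡ 19. → (17, 19)
3G = (17, 19).
Next 3H:
Repeated addition: build up to 3H.
2H: tangent at (5, 22): λ = (3·5² + 22)/(2·22) ≡ 5/21. 21⁻¹ ≡ 11 (mod 23), so λ ≡ 5·11 ≡ 9.
  x = λ² - 5 - 5 = 81 - 10 ≡ 2; y = λ·(5 - 2) - 22 ≡ 5. → (2, 5)
3H: (2, 5) + (5, 22). λ = (22 - 5)/(5 - 2) ≡ 17/3 mod 23. 3⁻¹ ≡ 8 (mod 23), so λ ≡ 21.
  x = λ² - 2 - 5 = 441 - 7 ≡ 20; y = λ·(2 - 20) - 5 ≡ 8. → (20, 8)
3H = (20, 8).
Finally 3G + 3H:
(17, 19) + (20, 8). λ = (8 - 19)/(20 - 17) ≡ 12/3 mod 23. 3⁻¹ ≡ 8 (mod 23), so λ ≡ 4.
  x = λ² - 17 - 20 = 16 - 37 ≡ 2; y = λ·(17 - 2) - 19 ≡ 18. → (2, 18)

(2, 18)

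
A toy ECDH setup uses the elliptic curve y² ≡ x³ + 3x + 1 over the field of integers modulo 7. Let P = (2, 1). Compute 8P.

Double-and-add on 8 = (1000)₂. Start with P = (2, 1) for the leading 1-bit.
double: tangent at (2, 1): λ = (3·2² + 3)/(2·1) ≡ 1/2. 2⁻¹ ≡ 4 (mod 7), so λ ≡ 1·4 ≡ 4.
  x = λ² - 2 - 2 = 16 - 4 ≡ 5; y = λ·(2 - 5) - 1 ≡ 1. → (5, 1)
double: tangent at (5, 1): λ = (3·5² + 3)/(2·1) ≡ 1/2. 2⁻¹ ≡ 4 (mod 7) since 2·4 = 8 ≡ 1, so λ ≡ 1·4 ≡ 4.
  x = λ² - 5 - 5 = 16 - 10 ≡ 6; y = λ·(5 - 6) - 1 ≡ 2. → (6, 2)
double: tangent at (6, 2): λ = (3·6² + 3)/(2·2) ≡ 6/4. 4⁻¹ ≡ 2 (mod 7) since 4·2 = 8 ≡ 1, so λ ≡ 6·2 ≡ 5.
  x = λ² - 6 - 6 = 25 - 12 ≡ 6; y = λ·(6 - 6) - 2 ≡ 5. → (6, 5)

(6, 5)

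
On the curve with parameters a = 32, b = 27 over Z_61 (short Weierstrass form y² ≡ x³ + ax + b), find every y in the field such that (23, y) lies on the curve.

x³ + 32x + 27 = 12930 ≡ 59 (mod 61).
59 is a non-residue mod 61; no y exists.

none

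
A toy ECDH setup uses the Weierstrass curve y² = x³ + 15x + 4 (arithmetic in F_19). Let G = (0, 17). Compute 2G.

tangent at (0, 17): λ = (3·0² + 15)/(2·17) ≡ 15/15. 15⁻¹ ≡ 14 (mod 19), so λ ≡ 15·14 ≡ 1.
  x = λ² - 0 - 0 = 1 - 0 ≡ 1; y = λ·(0 - 1) - 17 ≡ 1. → (1, 1)

(1, 1)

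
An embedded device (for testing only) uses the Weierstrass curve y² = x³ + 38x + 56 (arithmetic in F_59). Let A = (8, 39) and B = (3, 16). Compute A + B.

(8, 39) + (3, 16). λ = (16 - 39)/(3 - 8) ≡ 36/54 mod 59. 54⁻¹ ≡ 47 (mod 59) since 54·47 = 2538 ≡ 1, so λ ≡ 40.
  x = λ² - 8 - 3 = 1600 - 11 ≡ 55; y = λ·(8 - 55) - 39 ≡ 28. → (55, 28)

(55, 28)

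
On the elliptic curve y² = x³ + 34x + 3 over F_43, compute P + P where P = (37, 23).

tangent at (37, 23): λ = (3·37² + 34)/(2·23) ≡ 13/3. 3⁻¹ ≡ 29 (mod 43), so λ ≡ 13·29 ≡ 33.
  x = λ² - 37 - 37 = 1089 - 74 ≡ 26; y = λ·(37 - 26) - 23 ≡ 39. → (26, 39)

(26, 39)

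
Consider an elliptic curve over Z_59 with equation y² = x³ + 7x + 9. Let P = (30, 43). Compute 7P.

(35, 0)

Repeated addition: build up to 7P.
2P: tangent at (30, 43): λ = (3·30² + 7)/(2·43) ≡ 52/27. 27⁻¹ ≡ 35 (mod 59), so λ ≡ 52·35 ≡ 50.
  x = λ² - 30 - 30 = 2500 - 60 ≡ 21; y = λ·(30 - 21) - 43 ≡ 53. → (21, 53)
3P: (21, 53) + (30, 43). λ = (43 - 53)/(30 - 21) ≡ 49/9 mod 59. 9⁻¹ ≡ 46 (mod 59) since 9·46 = 414 ≡ 1, so λ ≡ 12.
  x = λ² - 21 - 30 = 144 - 51 ≡ 34; y = λ·(21 - 34) - 53 ≡ 27. → (34, 27)
4P: (34, 27) + (30, 43). λ = (43 - 27)/(30 - 34) ≡ 16/55 mod 59. 55⁻¹ ≡ 44 (mod 59), so λ ≡ 55.
  x = λ² - 34 - 30 = 3025 - 64 ≡ 11; y = λ·(34 - 11) - 27 ≡ 58. → (11, 58)
5P: (11, 58) + (30, 43). λ = (43 - 58)/(30 - 11) ≡ 44/19 mod 59. 19⁻¹ ≡ 28 (mod 59), so λ ≡ 52.
  x = λ² - 11 - 30 = 2704 - 41 ≡ 8; y = λ·(11 - 8) - 58 ≡ 39. → (8, 39)
6P: (8, 39) + (30, 43). λ = (43 - 39)/(30 - 8) ≡ 4/22 mod 59. 22⁻¹ ≡ 51 (mod 59) since 22·51 = 1122 ≡ 1, so λ ≡ 27.
  x = λ² - 8 - 30 = 729 - 38 ≡ 42; y = λ·(8 - 42) - 39 ≡ 46. → (42, 46)
7P: (42, 46) + (30, 43). λ = (43 - 46)/(30 - 42) ≡ 56/47 mod 59. 47⁻¹ ≡ 54 (mod 59) since 47·54 = 2538 ≡ 1, so λ ≡ 15.
  x = λ² - 42 - 30 = 225 - 72 ≡ 35; y = λ·(42 - 35) - 46 ≡ 0. → (35, 0)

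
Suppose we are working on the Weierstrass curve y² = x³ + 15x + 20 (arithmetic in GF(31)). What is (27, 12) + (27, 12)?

(27, 19)

tangent at (27, 12): λ = (3·27² + 15)/(2·12) ≡ 1/24. 24⁻¹ ≡ 22 (mod 31) since 24·22 = 528 ≡ 1, so λ ≡ 1·22 ≡ 22.
  x = λ² - 27 - 27 = 484 - 54 ≡ 27; y = λ·(27 - 27) - 12 ≡ 19. → (27, 19)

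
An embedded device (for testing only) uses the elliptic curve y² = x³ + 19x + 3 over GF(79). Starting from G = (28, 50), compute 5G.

(30, 70)

Double-and-add on 5 = (101)₂. Start with G = (28, 50) for the leading 1-bit.
double: tangent at (28, 50): λ = (3·28² + 19)/(2·50) ≡ 1/21. 21⁻¹ ≡ 64 (mod 79), so λ ≡ 1·64 ≡ 64.
  x = λ² - 28 - 28 = 4096 - 56 ≡ 11; y = λ·(28 - 11) - 50 ≡ 11. → (11, 11)
double: tangent at (11, 11): λ = (3·11² + 19)/(2·11) ≡ 66/22. 22⁻¹ ≡ 18 (mod 79), so λ ≡ 66·18 ≡ 3.
  x = λ² - 11 - 11 = 9 - 22 ≡ 66; y = λ·(11 - 66) - 11 ≡ 61. → (66, 61)
add G: (66, 61) + (28, 50). λ = (50 - 61)/(28 - 66) ≡ 68/41 mod 79. 41⁻¹ ≡ 27 (mod 79), so λ ≡ 19.
  x = λ² - 66 - 28 = 361 - 94 ≡ 30; y = λ·(66 - 30) - 61 ≡ 70. → (30, 70)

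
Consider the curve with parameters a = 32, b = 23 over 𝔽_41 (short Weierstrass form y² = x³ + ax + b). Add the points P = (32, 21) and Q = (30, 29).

(32, 21) + (30, 29). λ = (29 - 21)/(30 - 32) ≡ 8/39 mod 41. 39⁻¹ ≡ 20 (mod 41), so λ ≡ 37.
  x = λ² - 32 - 30 = 1369 - 62 ≡ 36; y = λ·(32 - 36) - 21 ≡ 36. → (36, 36)

(36, 36)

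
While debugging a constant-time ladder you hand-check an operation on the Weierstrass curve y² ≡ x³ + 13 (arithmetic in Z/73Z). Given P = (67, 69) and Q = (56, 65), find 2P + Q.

First 2P:
Repeated addition: build up to 2P.
2P: tangent at (67, 69): λ = (3·67² + 0)/(2·69) ≡ 35/65. 65⁻¹ ≡ 9 (mod 73), so λ ≡ 35·9 ≡ 23.
  x = λ² - 67 - 67 = 529 - 134 ≡ 30; y = λ·(67 - 30) - 69 ≡ 52. → (30, 52)
2P = (30, 52).
Finally 2P + Q:
(30, 52) + (56, 65). λ = (65 - 52)/(56 - 30) ≡ 13/26 mod 73. 26⁻¹ ≡ 59 (mod 73), so λ ≡ 37.
  x = λ² - 30 - 56 = 1369 - 86 ≡ 42; y = λ·(30 - 42) - 52 ≡ 15. → (42, 15)

(42, 15)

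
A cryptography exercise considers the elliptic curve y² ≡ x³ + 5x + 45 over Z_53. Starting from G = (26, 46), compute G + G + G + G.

(20, 47)

Repeated addition: build up to 4G.
2G: tangent at (26, 46): λ = (3·26² + 5)/(2·46) ≡ 19/39. 39⁻¹ ≡ 34 (mod 53), so λ ≡ 19·34 ≡ 10.
  x = λ² - 26 - 26 = 100 - 52 ≡ 48; y = λ·(26 - 48) - 46 ≡ 52. → (48, 52)
3G: (48, 52) + (26, 46). λ = (46 - 52)/(26 - 48) ≡ 47/31 mod 53. 31⁻¹ ≡ 12 (mod 53) since 31·12 = 372 ≡ 1, so λ ≡ 34.
  x = λ² - 48 - 26 = 1156 - 74 ≡ 22; y = λ·(48 - 22) - 52 ≡ 37. → (22, 37)
4G: (22, 37) + (26, 46). λ = (46 - 37)/(26 - 22) ≡ 9/4 mod 53. 4⁻¹ ≡ 40 (mod 53) since 4·40 = 160 ≡ 1, so λ ≡ 42.
  x = λ² - 22 - 26 = 1764 - 48 ≡ 20; y = λ·(22 - 20) - 37 ≡ 47. → (20, 47)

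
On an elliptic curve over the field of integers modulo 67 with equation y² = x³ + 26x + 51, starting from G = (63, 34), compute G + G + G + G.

(30, 48)

Repeated addition: build up to 4G.
2G: tangent at (63, 34): λ = (3·63² + 26)/(2·34) ≡ 7/1. 1⁻¹ ≡ 1 (mod 67) since 1·1 = 1 ≡ 1, so λ ≡ 7·1 ≡ 7.
  x = λ² - 63 - 63 = 49 - 126 ≡ 57; y = λ·(63 - 57) - 34 ≡ 8. → (57, 8)
3G: (57, 8) + (63, 34). λ = (34 - 8)/(63 - 57) ≡ 26/6 mod 67. 6⁻¹ ≡ 56 (mod 67), so λ ≡ 49.
  x = λ² - 57 - 63 = 2401 - 120 ≡ 3; y = λ·(57 - 3) - 8 ≡ 25. → (3, 25)
4G: (3, 25) + (63, 34). λ = (34 - 25)/(63 - 3) ≡ 9/60 mod 67. 60⁻¹ ≡ 19 (mod 67), so λ ≡ 37.
  x = λ² - 3 - 63 = 1369 - 66 ≡ 30; y = λ·(3 - 30) - 25 ≡ 48. → (30, 48)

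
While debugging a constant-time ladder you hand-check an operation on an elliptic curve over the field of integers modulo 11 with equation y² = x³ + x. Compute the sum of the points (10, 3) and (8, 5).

(5, 3)

(10, 3) + (8, 5). λ = (5 - 3)/(8 - 10) ≡ 2/9 mod 11. 9⁻¹ ≡ 5 (mod 11) since 9·5 = 45 ≡ 1, so λ ≡ 10.
  x = λ² - 10 - 8 = 100 - 18 ≡ 5; y = λ·(10 - 5) - 3 ≡ 3. → (5, 3)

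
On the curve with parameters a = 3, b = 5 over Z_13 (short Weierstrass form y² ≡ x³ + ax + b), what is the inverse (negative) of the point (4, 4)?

(4, 9)

-(4, 4) = (4, -4 mod 13) = (4, 9).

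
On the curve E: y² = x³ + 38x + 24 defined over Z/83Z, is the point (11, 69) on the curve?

y² = 69² ≡ 30; x³ + 38x + 24 = 1773 ≡ 30 (mod 83). 30 = 30.

yes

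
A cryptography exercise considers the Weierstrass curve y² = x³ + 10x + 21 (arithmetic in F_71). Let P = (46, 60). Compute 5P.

(49, 67)

Double-and-add on 5 = (101)₂. Start with P = (46, 60) for the leading 1-bit.
double: tangent at (46, 60): λ = (3·46² + 10)/(2·60) ≡ 39/49. 49⁻¹ ≡ 29 (mod 71), so λ ≡ 39·29 ≡ 66.
  x = λ² - 46 - 46 = 4356 - 92 ≡ 4; y = λ·(46 - 4) - 60 ≡ 14. → (4, 14)
double: tangent at (4, 14): λ = (3·4² + 10)/(2·14) ≡ 58/28. 28⁻¹ ≡ 33 (mod 71) since 28·33 = 924 ≡ 1, so λ ≡ 58·33 ≡ 68.
  x = λ² - 4 - 4 = 4624 - 8 ≡ 1; y = λ·(4 - 1) - 14 ≡ 48. → (1, 48)
add P: (1, 48) + (46, 60). λ = (60 - 48)/(46 - 1) ≡ 12/45 mod 71. 45⁻¹ ≡ 30 (mod 71), so λ ≡ 5.
  x = λ² - 1 - 46 = 25 - 47 ≡ 49; y = λ·(1 - 49) - 48 ≡ 67. → (49, 67)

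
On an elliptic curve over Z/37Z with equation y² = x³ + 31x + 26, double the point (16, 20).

(30, 13)

tangent at (16, 20): λ = (3·16² + 31)/(2·20) ≡ 22/3. 3⁻¹ ≡ 25 (mod 37), so λ ≡ 22·25 ≡ 32.
  x = λ² - 16 - 16 = 1024 - 32 ≡ 30; y = λ·(16 - 30) - 20 ≡ 13. → (30, 13)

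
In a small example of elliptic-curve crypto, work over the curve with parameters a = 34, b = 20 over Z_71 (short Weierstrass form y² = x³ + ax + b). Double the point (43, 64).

tangent at (43, 64): λ = (3·43² + 34)/(2·64) ≡ 43/57. 57⁻¹ ≡ 5 (mod 71) since 57·5 = 285 ≡ 1, so λ ≡ 43·5 ≡ 2.
  x = λ² - 43 - 43 = 4 - 86 ≡ 60; y = λ·(43 - 60) - 64 ≡ 44. → (60, 44)

(60, 44)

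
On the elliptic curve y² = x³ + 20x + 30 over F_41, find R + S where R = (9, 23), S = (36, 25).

(9, 23) + (36, 25). λ = (25 - 23)/(36 - 9) ≡ 2/27 mod 41. 27⁻¹ ≡ 38 (mod 41), so λ ≡ 35.
  x = λ² - 9 - 36 = 1225 - 45 ≡ 32; y = λ·(9 - 32) - 23 ≡ 33. → (32, 33)

(32, 33)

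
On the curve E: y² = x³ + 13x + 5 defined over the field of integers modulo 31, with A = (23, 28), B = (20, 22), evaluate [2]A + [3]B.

First 2A:
Repeated addition: build up to 2A.
2A: tangent at (23, 28): λ = (3·23² + 13)/(2·28) ≡ 19/25. 25⁻¹ ≡ 5 (mod 31) since 25·5 = 125 ≡ 1, so λ ≡ 19·5 ≡ 2.
  x = λ² - 23 - 23 = 4 - 46 ≡ 20; y = λ·(23 - 20) - 28 ≡ 9. → (20, 9)
2A = (20, 9).
Next 3B:
Repeated addition: build up to 3B.
2B: tangent at (20, 22): λ = (3·20² + 13)/(2·22) ≡ 4/13. 13⁻¹ ≡ 12 (mod 31), so λ ≡ 4·12 ≡ 17.
  x = λ² - 20 - 20 = 289 - 40 ≡ 1; y = λ·(20 - 1) - 22 ≡ 22. → (1, 22)
3B: (1, 22) + (20, 22). λ = (22 - 22)/(20 - 1) ≡ 0/19 mod 31. 19⁻¹ ≡ 18 (mod 31), so λ ≡ 0.
  x = λ² - 1 - 20 = 0 - 21 ≡ 10; y = λ·(1 - 10) - 22 ≡ 9. → (10, 9)
3B = (10, 9).
Finally 2A + 3B:
(20, 9) + (10, 9). λ = (9 - 9)/(10 - 20) ≡ 0/21 mod 31. 21⁻¹ ≡ 3 (mod 31) since 21·3 = 63 ≡ 1, so λ ≡ 0.
  x = λ² - 20 - 10 = 0 - 30 ≡ 1; y = λ·(20 - 1) - 9 ≡ 22. → (1, 22)

(1, 22)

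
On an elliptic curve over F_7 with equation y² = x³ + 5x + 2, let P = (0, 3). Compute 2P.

tangent at (0, 3): λ = (3·0² + 5)/(2·3) ≡ 5/6. 6⁻¹ ≡ 6 (mod 7), so λ ≡ 5·6 ≡ 2.
  x = λ² - 0 - 0 = 4 - 0 ≡ 4; y = λ·(0 - 4) - 3 ≡ 3. → (4, 3)

(4, 3)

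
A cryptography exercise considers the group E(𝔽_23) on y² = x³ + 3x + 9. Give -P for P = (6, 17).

-(6, 17) = (6, -17 mod 23) = (6, 6).

(6, 6)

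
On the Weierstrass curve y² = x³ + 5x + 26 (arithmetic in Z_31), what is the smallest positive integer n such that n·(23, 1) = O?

3

2P: tangent at (23, 1): λ = (3·23² + 5)/(2·1) ≡ 11/2. 2⁻¹ ≡ 16 (mod 31), so λ ≡ 11·16 ≡ 21.
  x = λ² - 23 - 23 = 441 - 46 ≡ 23; y = λ·(23 - 23) - 1 ≡ 30. → (23, 30)
3P: (23, 30) + (23, 1): same x and y₁ ≡ -y₂, so the sum is O.
3P = O, so the order is 3.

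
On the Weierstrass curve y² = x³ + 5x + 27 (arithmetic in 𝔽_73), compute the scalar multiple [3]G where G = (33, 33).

Repeated addition: build up to 3G.
2G: tangent at (33, 33): λ = (3·33² + 5)/(2·33) ≡ 60/66. 66⁻¹ ≡ 52 (mod 73) since 66·52 = 3432 ≡ 1, so λ ≡ 60·52 ≡ 54.
  x = λ² - 33 - 33 = 2916 - 66 ≡ 3; y = λ·(33 - 3) - 33 ≡ 54. → (3, 54)
3G: (3, 54) + (33, 33). λ = (33 - 54)/(33 - 3) ≡ 52/30 mod 73. 30⁻¹ ≡ 56 (mod 73) since 30·56 = 1680 ≡ 1, so λ ≡ 65.
  x = λ² - 3 - 33 = 4225 - 36 ≡ 28; y = λ·(3 - 28) - 54 ≡ 0. → (28, 0)

(28, 0)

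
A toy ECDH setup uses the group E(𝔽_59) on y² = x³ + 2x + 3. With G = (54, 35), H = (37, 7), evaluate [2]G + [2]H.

(44, 16)

First 2G:
Repeated addition: build up to 2G.
2G: tangent at (54, 35): λ = (3·54² + 2)/(2·35) ≡ 18/11. 11⁻¹ ≡ 43 (mod 59), so λ ≡ 18·43 ≡ 7.
  x = λ² - 54 - 54 = 49 - 108 ≡ 0; y = λ·(54 - 0) - 35 ≡ 48. → (0, 48)
2G = (0, 48).
Next 2H:
Repeated addition: build up to 2H.
2H: tangent at (37, 7): λ = (3·37² + 2)/(2·7) ≡ 38/14. 14⁻¹ ≡ 38 (mod 59), so λ ≡ 38·38 ≡ 28.
  x = λ² - 37 - 37 = 784 - 74 ≡ 2; y = λ·(37 - 2) - 7 ≡ 29. → (2, 29)
2H = (2, 29).
Finally 2G + 2H:
(0, 48) + (2, 29). λ = (29 - 48)/(2 - 0) ≡ 40/2 mod 59. 2⁻¹ ≡ 30 (mod 59) since 2·30 = 60 ≡ 1, so λ ≡ 20.
  x = λ² - 0 - 2 = 400 - 2 ≡ 44; y = λ·(0 - 44) - 48 ≡ 16. → (44, 16)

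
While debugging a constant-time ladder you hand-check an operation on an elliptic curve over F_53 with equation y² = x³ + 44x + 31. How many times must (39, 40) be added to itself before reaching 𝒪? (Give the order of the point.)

3

2P: tangent at (39, 40): λ = (3·39² + 44)/(2·40) ≡ 49/27. 27⁻¹ ≡ 2 (mod 53), so λ ≡ 49·2 ≡ 45.
  x = λ² - 39 - 39 = 2025 - 78 ≡ 39; y = λ·(39 - 39) - 40 ≡ 13. → (39, 13)
3P: (39, 13) + (39, 40): same x and y₁ ≡ -y₂, so the sum is 𝒪.
3P = 𝒪, so the order is 3.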